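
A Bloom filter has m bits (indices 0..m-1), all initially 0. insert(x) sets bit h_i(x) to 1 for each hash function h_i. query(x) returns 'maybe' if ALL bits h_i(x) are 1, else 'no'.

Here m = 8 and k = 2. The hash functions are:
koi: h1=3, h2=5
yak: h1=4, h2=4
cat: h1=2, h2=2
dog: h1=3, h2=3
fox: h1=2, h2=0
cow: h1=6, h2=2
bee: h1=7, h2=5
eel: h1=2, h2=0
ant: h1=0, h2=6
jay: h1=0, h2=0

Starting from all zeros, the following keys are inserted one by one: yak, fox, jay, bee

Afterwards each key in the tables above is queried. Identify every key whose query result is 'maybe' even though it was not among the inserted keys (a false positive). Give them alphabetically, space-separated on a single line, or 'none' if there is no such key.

Start: bits=00000000
After insert 'yak': sets bits 4 -> bits=00001000
After insert 'fox': sets bits 0 2 -> bits=10101000
After insert 'jay': sets bits 0 -> bits=10101000
After insert 'bee': sets bits 5 7 -> bits=10101101
Not inserted: ant cat cow dog eel koi — query each against bits=10101101:
query ant: checks bit0=1, bit6=0 (has a 0) -> no => not a false positive
query cat: checks bit2=1 (all 1) -> maybe => FALSE POSITIVE
query cow: checks bit2=1, bit6=0 (has a 0) -> no => not a false positive
query dog: checks bit3=0 (has a 0) -> no => not a false positive
query eel: checks bit0=1, bit2=1 (all 1) -> maybe => FALSE POSITIVE
query koi: checks bit3=0, bit5=1 (has a 0) -> no => not a false positive
False positives (alphabetical): cat eel

Answer: cat eel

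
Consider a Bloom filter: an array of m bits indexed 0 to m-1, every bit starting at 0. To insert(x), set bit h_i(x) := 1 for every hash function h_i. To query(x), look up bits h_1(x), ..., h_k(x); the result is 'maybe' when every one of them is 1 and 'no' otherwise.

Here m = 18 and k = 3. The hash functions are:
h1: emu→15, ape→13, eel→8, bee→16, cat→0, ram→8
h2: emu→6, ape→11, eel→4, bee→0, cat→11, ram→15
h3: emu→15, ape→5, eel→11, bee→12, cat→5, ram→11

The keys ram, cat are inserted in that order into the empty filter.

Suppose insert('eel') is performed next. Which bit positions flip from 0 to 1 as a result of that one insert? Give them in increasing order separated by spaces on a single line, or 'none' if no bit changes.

Start: bits=000000000000000000
After insert 'ram': sets bits 8 11 15 -> bits=000000001001000100
After insert 'cat': sets bits 0 5 11 -> bits=100001001001000100
insert 'eel' would touch bits 4 8 11; currently bit4=0, bit8=1, bit11=1
Bits that are 0 among those (would change 0->1): 4

Answer: 4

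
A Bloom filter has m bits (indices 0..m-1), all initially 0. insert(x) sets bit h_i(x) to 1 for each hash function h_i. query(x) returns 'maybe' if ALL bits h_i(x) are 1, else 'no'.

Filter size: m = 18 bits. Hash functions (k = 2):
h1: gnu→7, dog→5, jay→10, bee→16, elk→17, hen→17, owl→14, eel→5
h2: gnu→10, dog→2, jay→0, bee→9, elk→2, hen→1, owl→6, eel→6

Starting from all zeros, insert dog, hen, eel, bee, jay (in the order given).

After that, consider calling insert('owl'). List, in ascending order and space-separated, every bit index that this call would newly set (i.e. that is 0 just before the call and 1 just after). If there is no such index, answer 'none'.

Answer: 14

Derivation:
Start: bits=000000000000000000
After insert 'dog': sets bits 2 5 -> bits=001001000000000000
After insert 'hen': sets bits 1 17 -> bits=011001000000000001
After insert 'eel': sets bits 5 6 -> bits=011001100000000001
After insert 'bee': sets bits 9 16 -> bits=011001100100000011
After insert 'jay': sets bits 0 10 -> bits=111001100110000011
insert 'owl' would touch bits 6 14; currently bit6=1, bit14=0
Bits that are 0 among those (would change 0->1): 14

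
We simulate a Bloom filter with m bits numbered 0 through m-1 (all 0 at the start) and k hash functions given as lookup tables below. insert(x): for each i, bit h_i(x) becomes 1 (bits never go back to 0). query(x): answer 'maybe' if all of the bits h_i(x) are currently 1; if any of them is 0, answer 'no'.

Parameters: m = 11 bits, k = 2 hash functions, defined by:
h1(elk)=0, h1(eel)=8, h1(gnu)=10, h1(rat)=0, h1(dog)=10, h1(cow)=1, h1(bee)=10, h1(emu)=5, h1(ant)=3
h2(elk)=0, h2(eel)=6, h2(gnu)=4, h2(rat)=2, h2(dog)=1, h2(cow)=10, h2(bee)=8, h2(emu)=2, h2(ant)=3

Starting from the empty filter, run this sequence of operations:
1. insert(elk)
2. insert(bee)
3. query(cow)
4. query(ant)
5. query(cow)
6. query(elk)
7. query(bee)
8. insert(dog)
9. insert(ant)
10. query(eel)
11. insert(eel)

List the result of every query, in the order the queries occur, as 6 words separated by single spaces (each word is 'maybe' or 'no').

Start: bits=00000000000
Op 1: insert elk -> sets bits 0 -> bits=10000000000
Op 2: insert bee -> sets bits 8 10 -> bits=10000000101
Op 3: query cow -> checks bit1=0, bit10=1 (has a 0) -> no
Op 4: query ant -> checks bit3=0 (has a 0) -> no
Op 5: query cow -> checks bit1=0, bit10=1 (has a 0) -> no
Op 6: query elk -> checks bit0=1 (all 1) -> maybe
Op 7: query bee -> checks bit8=1, bit10=1 (all 1) -> maybe
Op 8: insert dog -> sets bits 1 10 -> bits=11000000101
Op 9: insert ant -> sets bits 3 -> bits=11010000101
Op 10: query eel -> checks bit6=0, bit8=1 (has a 0) -> no
Op 11: insert eel -> sets bits 6 8 -> bits=11010010101
Query results in order: no no no maybe maybe no

Answer: no no no maybe maybe no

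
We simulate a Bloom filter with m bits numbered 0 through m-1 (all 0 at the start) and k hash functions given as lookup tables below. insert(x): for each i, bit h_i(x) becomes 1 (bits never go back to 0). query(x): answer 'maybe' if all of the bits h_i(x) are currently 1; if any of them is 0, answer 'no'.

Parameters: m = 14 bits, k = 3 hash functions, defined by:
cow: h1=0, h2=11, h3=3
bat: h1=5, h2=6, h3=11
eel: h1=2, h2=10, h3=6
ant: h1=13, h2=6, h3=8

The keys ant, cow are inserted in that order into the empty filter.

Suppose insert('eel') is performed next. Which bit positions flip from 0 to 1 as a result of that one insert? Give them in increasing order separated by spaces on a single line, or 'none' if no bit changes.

Answer: 2 10

Derivation:
Start: bits=00000000000000
After insert 'ant': sets bits 6 8 13 -> bits=00000010100001
After insert 'cow': sets bits 0 3 11 -> bits=10010010100101
insert 'eel' would touch bits 2 6 10; currently bit2=0, bit6=1, bit10=0
Bits that are 0 among those (would change 0->1): 2 10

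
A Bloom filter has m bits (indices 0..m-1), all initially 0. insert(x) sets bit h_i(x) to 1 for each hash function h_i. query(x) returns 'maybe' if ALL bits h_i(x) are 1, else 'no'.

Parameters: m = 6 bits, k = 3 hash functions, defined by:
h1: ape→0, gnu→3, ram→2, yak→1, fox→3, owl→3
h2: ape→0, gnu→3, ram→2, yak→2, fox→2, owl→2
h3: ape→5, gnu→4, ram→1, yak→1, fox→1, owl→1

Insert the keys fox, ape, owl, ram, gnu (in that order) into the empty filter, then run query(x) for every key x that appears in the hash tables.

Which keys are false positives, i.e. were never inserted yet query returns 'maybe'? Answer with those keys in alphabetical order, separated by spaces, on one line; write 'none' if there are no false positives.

Start: bits=000000
After insert 'fox': sets bits 1 2 3 -> bits=011100
After insert 'ape': sets bits 0 5 -> bits=111101
After insert 'owl': sets bits 1 2 3 -> bits=111101
After insert 'ram': sets bits 1 2 -> bits=111101
After insert 'gnu': sets bits 3 4 -> bits=111111
Not inserted: yak — query each against bits=111111:
query yak: checks bit1=1, bit2=1 (all 1) -> maybe => FALSE POSITIVE
False positives (alphabetical): yak

Answer: yak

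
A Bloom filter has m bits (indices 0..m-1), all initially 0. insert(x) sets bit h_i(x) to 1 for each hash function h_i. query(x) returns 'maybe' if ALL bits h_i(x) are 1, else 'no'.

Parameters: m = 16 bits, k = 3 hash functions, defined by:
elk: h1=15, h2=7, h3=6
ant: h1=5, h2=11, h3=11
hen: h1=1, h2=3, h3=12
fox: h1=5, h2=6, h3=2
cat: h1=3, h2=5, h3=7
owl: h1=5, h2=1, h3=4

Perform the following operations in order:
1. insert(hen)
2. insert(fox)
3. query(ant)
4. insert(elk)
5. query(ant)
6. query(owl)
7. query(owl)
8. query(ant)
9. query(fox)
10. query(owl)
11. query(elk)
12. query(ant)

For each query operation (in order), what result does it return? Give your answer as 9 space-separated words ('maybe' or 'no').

Answer: no no no no no maybe no maybe no

Derivation:
Start: bits=0000000000000000
Op 1: insert hen -> sets bits 1 3 12 -> bits=0101000000001000
Op 2: insert fox -> sets bits 2 5 6 -> bits=0111011000001000
Op 3: query ant -> checks bit5=1, bit11=0 (has a 0) -> no
Op 4: insert elk -> sets bits 6 7 15 -> bits=0111011100001001
Op 5: query ant -> checks bit5=1, bit11=0 (has a 0) -> no
Op 6: query owl -> checks bit1=1, bit4=0, bit5=1 (has a 0) -> no
Op 7: query owl -> checks bit1=1, bit4=0, bit5=1 (has a 0) -> no
Op 8: query ant -> checks bit5=1, bit11=0 (has a 0) -> no
Op 9: query fox -> checks bit2=1, bit5=1, bit6=1 (all 1) -> maybe
Op 10: query owl -> checks bit1=1, bit4=0, bit5=1 (has a 0) -> no
Op 11: query elk -> checks bit6=1, bit7=1, bit15=1 (all 1) -> maybe
Op 12: query ant -> checks bit5=1, bit11=0 (has a 0) -> no
Query results in order: no no no no no maybe no maybe no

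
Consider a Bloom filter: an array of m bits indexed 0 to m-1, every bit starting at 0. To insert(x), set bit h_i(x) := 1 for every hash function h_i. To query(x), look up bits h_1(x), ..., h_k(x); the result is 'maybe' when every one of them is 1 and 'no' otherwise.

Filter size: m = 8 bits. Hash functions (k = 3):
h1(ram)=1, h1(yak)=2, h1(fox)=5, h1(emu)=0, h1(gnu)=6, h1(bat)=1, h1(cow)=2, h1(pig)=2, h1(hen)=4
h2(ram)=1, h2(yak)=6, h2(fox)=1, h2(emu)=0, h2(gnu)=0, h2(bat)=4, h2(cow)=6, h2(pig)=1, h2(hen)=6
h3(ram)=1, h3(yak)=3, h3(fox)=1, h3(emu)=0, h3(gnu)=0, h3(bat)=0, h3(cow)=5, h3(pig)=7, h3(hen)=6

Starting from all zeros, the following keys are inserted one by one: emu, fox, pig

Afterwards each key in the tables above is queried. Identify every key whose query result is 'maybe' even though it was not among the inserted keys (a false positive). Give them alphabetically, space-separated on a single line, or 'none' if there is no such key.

Start: bits=00000000
After insert 'emu': sets bits 0 -> bits=10000000
After insert 'fox': sets bits 1 5 -> bits=11000100
After insert 'pig': sets bits 1 2 7 -> bits=11100101
Not inserted: bat cow gnu hen ram yak — query each against bits=11100101:
query bat: checks bit0=1, bit1=1, bit4=0 (has a 0) -> no => not a false positive
query cow: checks bit2=1, bit5=1, bit6=0 (has a 0) -> no => not a false positive
query gnu: checks bit0=1, bit6=0 (has a 0) -> no => not a false positive
query hen: checks bit4=0, bit6=0 (has a 0) -> no => not a false positive
query ram: checks bit1=1 (all 1) -> maybe => FALSE POSITIVE
query yak: checks bit2=1, bit3=0, bit6=0 (has a 0) -> no => not a false positive
False positives (alphabetical): ram

Answer: ram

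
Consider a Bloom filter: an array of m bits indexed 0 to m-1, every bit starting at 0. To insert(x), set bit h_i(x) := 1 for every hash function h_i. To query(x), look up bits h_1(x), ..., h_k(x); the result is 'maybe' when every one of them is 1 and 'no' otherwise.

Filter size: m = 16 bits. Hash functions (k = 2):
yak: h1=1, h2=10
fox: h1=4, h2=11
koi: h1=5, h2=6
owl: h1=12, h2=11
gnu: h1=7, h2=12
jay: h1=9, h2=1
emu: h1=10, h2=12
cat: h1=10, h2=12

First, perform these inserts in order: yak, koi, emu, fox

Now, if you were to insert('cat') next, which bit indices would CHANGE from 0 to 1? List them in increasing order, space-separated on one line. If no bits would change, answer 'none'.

Start: bits=0000000000000000
After insert 'yak': sets bits 1 10 -> bits=0100000000100000
After insert 'koi': sets bits 5 6 -> bits=0100011000100000
After insert 'emu': sets bits 10 12 -> bits=0100011000101000
After insert 'fox': sets bits 4 11 -> bits=0100111000111000
insert 'cat' would touch bits 10 12; currently bit10=1, bit12=1
Bits that are 0 among those (would change 0->1): none

Answer: none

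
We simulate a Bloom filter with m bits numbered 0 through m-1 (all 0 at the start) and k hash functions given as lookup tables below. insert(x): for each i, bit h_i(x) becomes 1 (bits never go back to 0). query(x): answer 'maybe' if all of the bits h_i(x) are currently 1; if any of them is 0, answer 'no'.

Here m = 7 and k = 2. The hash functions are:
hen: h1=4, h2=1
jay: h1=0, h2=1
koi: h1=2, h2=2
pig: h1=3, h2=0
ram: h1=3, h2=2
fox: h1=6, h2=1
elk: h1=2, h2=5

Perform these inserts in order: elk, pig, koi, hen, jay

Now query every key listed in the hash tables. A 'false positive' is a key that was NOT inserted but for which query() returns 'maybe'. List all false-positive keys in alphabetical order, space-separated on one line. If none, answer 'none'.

Answer: ram

Derivation:
Start: bits=0000000
After insert 'elk': sets bits 2 5 -> bits=0010010
After insert 'pig': sets bits 0 3 -> bits=1011010
After insert 'koi': sets bits 2 -> bits=1011010
After insert 'hen': sets bits 1 4 -> bits=1111110
After insert 'jay': sets bits 0 1 -> bits=1111110
Not inserted: fox ram — query each against bits=1111110:
query fox: checks bit1=1, bit6=0 (has a 0) -> no => not a false positive
query ram: checks bit2=1, bit3=1 (all 1) -> maybe => FALSE POSITIVE
False positives (alphabetical): ram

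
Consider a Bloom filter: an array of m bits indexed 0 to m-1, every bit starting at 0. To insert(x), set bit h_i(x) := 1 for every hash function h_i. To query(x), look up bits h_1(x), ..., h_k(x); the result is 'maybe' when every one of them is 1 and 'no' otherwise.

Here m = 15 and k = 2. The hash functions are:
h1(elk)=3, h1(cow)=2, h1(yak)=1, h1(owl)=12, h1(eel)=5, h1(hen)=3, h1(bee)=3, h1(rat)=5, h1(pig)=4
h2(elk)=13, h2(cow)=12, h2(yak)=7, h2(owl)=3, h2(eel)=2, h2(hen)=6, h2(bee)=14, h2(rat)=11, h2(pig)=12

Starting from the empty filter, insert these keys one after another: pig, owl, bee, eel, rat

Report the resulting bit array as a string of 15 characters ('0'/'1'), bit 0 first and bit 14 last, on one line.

Start: bits=000000000000000
After insert 'pig': sets bits 4 12 -> bits=000010000000100
After insert 'owl': sets bits 3 12 -> bits=000110000000100
After insert 'bee': sets bits 3 14 -> bits=000110000000101
After insert 'eel': sets bits 2 5 -> bits=001111000000101
After insert 'rat': sets bits 5 11 -> bits=001111000001101

Answer: 001111000001101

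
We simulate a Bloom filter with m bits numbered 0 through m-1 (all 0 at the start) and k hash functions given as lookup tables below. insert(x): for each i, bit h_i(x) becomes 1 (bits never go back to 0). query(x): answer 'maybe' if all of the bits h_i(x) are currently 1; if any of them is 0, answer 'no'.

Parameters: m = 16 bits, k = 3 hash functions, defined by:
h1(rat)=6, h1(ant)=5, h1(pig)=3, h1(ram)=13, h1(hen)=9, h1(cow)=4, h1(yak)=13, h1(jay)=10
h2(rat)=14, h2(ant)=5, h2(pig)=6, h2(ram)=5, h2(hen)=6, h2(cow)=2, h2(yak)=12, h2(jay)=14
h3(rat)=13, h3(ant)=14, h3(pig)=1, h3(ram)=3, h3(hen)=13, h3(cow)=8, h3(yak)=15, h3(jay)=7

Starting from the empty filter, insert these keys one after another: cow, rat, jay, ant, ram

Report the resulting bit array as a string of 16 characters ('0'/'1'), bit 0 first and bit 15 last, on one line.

Start: bits=0000000000000000
After insert 'cow': sets bits 2 4 8 -> bits=0010100010000000
After insert 'rat': sets bits 6 13 14 -> bits=0010101010000110
After insert 'jay': sets bits 7 10 14 -> bits=0010101110100110
After insert 'ant': sets bits 5 14 -> bits=0010111110100110
After insert 'ram': sets bits 3 5 13 -> bits=0011111110100110

Answer: 0011111110100110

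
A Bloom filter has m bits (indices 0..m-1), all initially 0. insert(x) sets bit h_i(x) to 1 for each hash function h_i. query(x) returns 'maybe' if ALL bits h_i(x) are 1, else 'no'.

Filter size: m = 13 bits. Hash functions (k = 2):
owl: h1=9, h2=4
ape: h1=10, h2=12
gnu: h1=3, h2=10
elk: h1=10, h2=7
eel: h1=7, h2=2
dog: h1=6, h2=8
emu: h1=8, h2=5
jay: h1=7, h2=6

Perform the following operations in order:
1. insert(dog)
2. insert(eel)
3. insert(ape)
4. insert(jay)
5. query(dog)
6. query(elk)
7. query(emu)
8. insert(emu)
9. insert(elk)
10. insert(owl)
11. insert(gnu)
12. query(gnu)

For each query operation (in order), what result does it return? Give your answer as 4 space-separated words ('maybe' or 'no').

Answer: maybe maybe no maybe

Derivation:
Start: bits=0000000000000
Op 1: insert dog -> sets bits 6 8 -> bits=0000001010000
Op 2: insert eel -> sets bits 2 7 -> bits=0010001110000
Op 3: insert ape -> sets bits 10 12 -> bits=0010001110101
Op 4: insert jay -> sets bits 6 7 -> bits=0010001110101
Op 5: query dog -> checks bit6=1, bit8=1 (all 1) -> maybe
Op 6: query elk -> checks bit7=1, bit10=1 (all 1) -> maybe
Op 7: query emu -> checks bit5=0, bit8=1 (has a 0) -> no
Op 8: insert emu -> sets bits 5 8 -> bits=0010011110101
Op 9: insert elk -> sets bits 7 10 -> bits=0010011110101
Op 10: insert owl -> sets bits 4 9 -> bits=0010111111101
Op 11: insert gnu -> sets bits 3 10 -> bits=0011111111101
Op 12: query gnu -> checks bit3=1, bit10=1 (all 1) -> maybe
Query results in order: maybe maybe no maybe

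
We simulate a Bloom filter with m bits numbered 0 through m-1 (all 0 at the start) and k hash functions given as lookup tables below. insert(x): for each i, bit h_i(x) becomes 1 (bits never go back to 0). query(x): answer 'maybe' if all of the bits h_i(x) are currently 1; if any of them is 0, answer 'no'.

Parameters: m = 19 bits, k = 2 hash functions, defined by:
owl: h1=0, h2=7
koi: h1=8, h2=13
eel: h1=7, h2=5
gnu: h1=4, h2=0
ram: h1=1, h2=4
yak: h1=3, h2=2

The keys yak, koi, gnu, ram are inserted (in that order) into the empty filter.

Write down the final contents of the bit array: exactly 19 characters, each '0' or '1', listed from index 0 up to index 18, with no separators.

Start: bits=0000000000000000000
After insert 'yak': sets bits 2 3 -> bits=0011000000000000000
After insert 'koi': sets bits 8 13 -> bits=0011000010000100000
After insert 'gnu': sets bits 0 4 -> bits=1011100010000100000
After insert 'ram': sets bits 1 4 -> bits=1111100010000100000

Answer: 1111100010000100000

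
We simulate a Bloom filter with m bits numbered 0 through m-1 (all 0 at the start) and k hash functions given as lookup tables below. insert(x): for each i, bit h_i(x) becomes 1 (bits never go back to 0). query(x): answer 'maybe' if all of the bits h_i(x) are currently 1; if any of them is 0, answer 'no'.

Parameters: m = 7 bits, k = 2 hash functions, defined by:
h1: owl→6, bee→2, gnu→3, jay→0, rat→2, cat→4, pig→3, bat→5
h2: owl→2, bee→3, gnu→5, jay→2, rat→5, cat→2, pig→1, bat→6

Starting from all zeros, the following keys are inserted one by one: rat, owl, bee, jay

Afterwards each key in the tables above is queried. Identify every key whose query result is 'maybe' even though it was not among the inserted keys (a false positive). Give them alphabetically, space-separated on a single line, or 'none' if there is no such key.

Answer: bat gnu

Derivation:
Start: bits=0000000
After insert 'rat': sets bits 2 5 -> bits=0010010
After insert 'owl': sets bits 2 6 -> bits=0010011
After insert 'bee': sets bits 2 3 -> bits=0011011
After insert 'jay': sets bits 0 2 -> bits=1011011
Not inserted: bat cat gnu pig — query each against bits=1011011:
query bat: checks bit5=1, bit6=1 (all 1) -> maybe => FALSE POSITIVE
query cat: checks bit2=1, bit4=0 (has a 0) -> no => not a false positive
query gnu: checks bit3=1, bit5=1 (all 1) -> maybe => FALSE POSITIVE
query pig: checks bit1=0, bit3=1 (has a 0) -> no => not a false positive
False positives (alphabetical): bat gnu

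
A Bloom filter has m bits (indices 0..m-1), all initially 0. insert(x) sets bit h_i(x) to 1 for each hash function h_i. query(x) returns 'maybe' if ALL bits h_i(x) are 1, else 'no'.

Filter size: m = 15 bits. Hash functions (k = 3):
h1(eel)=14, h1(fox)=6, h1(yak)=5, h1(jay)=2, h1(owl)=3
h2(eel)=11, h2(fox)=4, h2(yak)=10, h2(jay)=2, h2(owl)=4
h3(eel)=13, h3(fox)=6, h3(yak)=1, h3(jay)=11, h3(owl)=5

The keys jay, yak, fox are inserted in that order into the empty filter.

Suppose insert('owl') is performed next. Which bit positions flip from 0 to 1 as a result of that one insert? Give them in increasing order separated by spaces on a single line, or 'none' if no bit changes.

Answer: 3

Derivation:
Start: bits=000000000000000
After insert 'jay': sets bits 2 11 -> bits=001000000001000
After insert 'yak': sets bits 1 5 10 -> bits=011001000011000
After insert 'fox': sets bits 4 6 -> bits=011011100011000
insert 'owl' would touch bits 3 4 5; currently bit3=0, bit4=1, bit5=1
Bits that are 0 among those (would change 0->1): 3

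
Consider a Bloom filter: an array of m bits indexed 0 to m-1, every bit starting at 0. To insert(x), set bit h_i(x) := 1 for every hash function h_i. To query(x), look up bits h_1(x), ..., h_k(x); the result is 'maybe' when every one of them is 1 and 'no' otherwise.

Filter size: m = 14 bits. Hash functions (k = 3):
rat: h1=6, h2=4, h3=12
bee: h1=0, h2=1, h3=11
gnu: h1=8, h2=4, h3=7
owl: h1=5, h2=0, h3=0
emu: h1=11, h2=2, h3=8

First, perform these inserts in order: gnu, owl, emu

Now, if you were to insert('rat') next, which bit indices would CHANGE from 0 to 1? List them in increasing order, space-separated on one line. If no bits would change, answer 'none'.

Answer: 6 12

Derivation:
Start: bits=00000000000000
After insert 'gnu': sets bits 4 7 8 -> bits=00001001100000
After insert 'owl': sets bits 0 5 -> bits=10001101100000
After insert 'emu': sets bits 2 8 11 -> bits=10101101100100
insert 'rat' would touch bits 4 6 12; currently bit4=1, bit6=0, bit12=0
Bits that are 0 among those (would change 0->1): 6 12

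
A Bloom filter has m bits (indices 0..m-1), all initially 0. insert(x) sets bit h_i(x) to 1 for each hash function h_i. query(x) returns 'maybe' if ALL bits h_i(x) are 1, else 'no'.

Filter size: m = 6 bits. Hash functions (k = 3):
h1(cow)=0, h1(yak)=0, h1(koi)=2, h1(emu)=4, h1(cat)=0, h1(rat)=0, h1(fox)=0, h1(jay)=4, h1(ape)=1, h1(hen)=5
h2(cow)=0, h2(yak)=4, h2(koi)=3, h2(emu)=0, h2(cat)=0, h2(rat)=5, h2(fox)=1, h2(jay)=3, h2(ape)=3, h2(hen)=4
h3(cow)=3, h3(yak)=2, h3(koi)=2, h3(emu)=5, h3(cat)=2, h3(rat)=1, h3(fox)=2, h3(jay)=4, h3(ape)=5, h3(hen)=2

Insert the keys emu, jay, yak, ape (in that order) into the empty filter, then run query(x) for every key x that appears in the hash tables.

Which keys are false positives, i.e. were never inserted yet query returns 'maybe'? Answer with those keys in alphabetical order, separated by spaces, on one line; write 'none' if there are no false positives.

Start: bits=000000
After insert 'emu': sets bits 0 4 5 -> bits=100011
After insert 'jay': sets bits 3 4 -> bits=100111
After insert 'yak': sets bits 0 2 4 -> bits=101111
After insert 'ape': sets bits 1 3 5 -> bits=111111
Not inserted: cat cow fox hen koi rat — query each against bits=111111:
query cat: checks bit0=1, bit2=1 (all 1) -> maybe => FALSE POSITIVE
query cow: checks bit0=1, bit3=1 (all 1) -> maybe => FALSE POSITIVE
query fox: checks bit0=1, bit1=1, bit2=1 (all 1) -> maybe => FALSE POSITIVE
query hen: checks bit2=1, bit4=1, bit5=1 (all 1) -> maybe => FALSE POSITIVE
query koi: checks bit2=1, bit3=1 (all 1) -> maybe => FALSE POSITIVE
query rat: checks bit0=1, bit1=1, bit5=1 (all 1) -> maybe => FALSE POSITIVE
False positives (alphabetical): cat cow fox hen koi rat

Answer: cat cow fox hen koi rat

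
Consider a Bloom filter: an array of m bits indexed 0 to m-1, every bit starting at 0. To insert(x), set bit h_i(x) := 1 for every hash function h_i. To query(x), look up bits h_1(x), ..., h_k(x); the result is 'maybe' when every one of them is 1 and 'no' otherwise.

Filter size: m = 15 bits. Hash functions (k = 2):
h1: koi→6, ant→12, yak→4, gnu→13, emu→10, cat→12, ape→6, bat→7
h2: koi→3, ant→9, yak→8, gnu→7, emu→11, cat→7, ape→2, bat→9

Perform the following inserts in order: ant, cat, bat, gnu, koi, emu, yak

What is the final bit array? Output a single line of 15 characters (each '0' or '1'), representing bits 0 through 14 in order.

Start: bits=000000000000000
After insert 'ant': sets bits 9 12 -> bits=000000000100100
After insert 'cat': sets bits 7 12 -> bits=000000010100100
After insert 'bat': sets bits 7 9 -> bits=000000010100100
After insert 'gnu': sets bits 7 13 -> bits=000000010100110
After insert 'koi': sets bits 3 6 -> bits=000100110100110
After insert 'emu': sets bits 10 11 -> bits=000100110111110
After insert 'yak': sets bits 4 8 -> bits=000110111111110

Answer: 000110111111110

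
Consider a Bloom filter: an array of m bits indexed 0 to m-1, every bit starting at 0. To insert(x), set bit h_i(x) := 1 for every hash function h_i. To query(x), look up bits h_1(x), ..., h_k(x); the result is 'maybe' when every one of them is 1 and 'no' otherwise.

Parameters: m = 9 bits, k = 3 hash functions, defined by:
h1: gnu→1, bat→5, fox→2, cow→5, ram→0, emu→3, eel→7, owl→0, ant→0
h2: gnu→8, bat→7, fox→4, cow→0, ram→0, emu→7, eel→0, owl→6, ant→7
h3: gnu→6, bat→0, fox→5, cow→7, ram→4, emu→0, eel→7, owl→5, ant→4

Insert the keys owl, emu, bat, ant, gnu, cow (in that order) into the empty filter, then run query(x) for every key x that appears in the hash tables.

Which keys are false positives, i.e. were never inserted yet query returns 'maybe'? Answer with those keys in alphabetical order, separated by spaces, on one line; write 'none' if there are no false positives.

Answer: eel ram

Derivation:
Start: bits=000000000
After insert 'owl': sets bits 0 5 6 -> bits=100001100
After insert 'emu': sets bits 0 3 7 -> bits=100101110
After insert 'bat': sets bits 0 5 7 -> bits=100101110
After insert 'ant': sets bits 0 4 7 -> bits=100111110
After insert 'gnu': sets bits 1 6 8 -> bits=110111111
After insert 'cow': sets bits 0 5 7 -> bits=110111111
Not inserted: eel fox ram — query each against bits=110111111:
query eel: checks bit0=1, bit7=1 (all 1) -> maybe => FALSE POSITIVE
query fox: checks bit2=0, bit4=1, bit5=1 (has a 0) -> no => not a false positive
query ram: checks bit0=1, bit4=1 (all 1) -> maybe => FALSE POSITIVE
False positives (alphabetical): eel ram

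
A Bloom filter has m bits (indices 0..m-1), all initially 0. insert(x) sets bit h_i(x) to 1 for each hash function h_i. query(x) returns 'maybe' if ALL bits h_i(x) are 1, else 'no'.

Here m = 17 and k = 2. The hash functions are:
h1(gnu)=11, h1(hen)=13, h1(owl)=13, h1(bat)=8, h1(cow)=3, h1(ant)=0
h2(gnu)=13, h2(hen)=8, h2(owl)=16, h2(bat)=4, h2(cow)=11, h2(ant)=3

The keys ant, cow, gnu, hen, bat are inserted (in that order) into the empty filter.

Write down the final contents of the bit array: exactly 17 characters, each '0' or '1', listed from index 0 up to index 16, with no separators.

Start: bits=00000000000000000
After insert 'ant': sets bits 0 3 -> bits=10010000000000000
After insert 'cow': sets bits 3 11 -> bits=10010000000100000
After insert 'gnu': sets bits 11 13 -> bits=10010000000101000
After insert 'hen': sets bits 8 13 -> bits=10010000100101000
After insert 'bat': sets bits 4 8 -> bits=10011000100101000

Answer: 10011000100101000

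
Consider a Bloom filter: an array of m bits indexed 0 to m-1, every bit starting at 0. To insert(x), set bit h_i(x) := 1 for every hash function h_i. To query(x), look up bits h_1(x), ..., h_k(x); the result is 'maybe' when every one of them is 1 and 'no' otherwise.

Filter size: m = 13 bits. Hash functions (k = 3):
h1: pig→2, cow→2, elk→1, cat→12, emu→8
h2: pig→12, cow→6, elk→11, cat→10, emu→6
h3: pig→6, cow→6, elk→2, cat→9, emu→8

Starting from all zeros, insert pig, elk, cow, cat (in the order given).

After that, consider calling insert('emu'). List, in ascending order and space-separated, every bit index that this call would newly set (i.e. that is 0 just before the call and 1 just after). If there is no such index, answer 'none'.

Answer: 8

Derivation:
Start: bits=0000000000000
After insert 'pig': sets bits 2 6 12 -> bits=0010001000001
After insert 'elk': sets bits 1 2 11 -> bits=0110001000011
After insert 'cow': sets bits 2 6 -> bits=0110001000011
After insert 'cat': sets bits 9 10 12 -> bits=0110001001111
insert 'emu' would touch bits 6 8; currently bit6=1, bit8=0
Bits that are 0 among those (would change 0->1): 8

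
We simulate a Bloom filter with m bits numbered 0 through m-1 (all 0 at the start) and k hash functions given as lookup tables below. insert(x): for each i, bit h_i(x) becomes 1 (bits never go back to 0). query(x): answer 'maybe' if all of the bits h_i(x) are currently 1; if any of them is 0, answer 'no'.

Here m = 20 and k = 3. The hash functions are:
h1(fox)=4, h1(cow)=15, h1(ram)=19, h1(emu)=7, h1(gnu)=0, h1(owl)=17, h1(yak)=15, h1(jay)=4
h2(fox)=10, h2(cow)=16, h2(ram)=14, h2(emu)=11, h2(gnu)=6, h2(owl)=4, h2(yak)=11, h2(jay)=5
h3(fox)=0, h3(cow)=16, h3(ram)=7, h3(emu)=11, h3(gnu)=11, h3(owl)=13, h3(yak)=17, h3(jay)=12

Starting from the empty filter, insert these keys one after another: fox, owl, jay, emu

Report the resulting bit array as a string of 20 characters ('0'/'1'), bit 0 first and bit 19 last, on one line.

Start: bits=00000000000000000000
After insert 'fox': sets bits 0 4 10 -> bits=10001000001000000000
After insert 'owl': sets bits 4 13 17 -> bits=10001000001001000100
After insert 'jay': sets bits 4 5 12 -> bits=10001100001011000100
After insert 'emu': sets bits 7 11 -> bits=10001101001111000100

Answer: 10001101001111000100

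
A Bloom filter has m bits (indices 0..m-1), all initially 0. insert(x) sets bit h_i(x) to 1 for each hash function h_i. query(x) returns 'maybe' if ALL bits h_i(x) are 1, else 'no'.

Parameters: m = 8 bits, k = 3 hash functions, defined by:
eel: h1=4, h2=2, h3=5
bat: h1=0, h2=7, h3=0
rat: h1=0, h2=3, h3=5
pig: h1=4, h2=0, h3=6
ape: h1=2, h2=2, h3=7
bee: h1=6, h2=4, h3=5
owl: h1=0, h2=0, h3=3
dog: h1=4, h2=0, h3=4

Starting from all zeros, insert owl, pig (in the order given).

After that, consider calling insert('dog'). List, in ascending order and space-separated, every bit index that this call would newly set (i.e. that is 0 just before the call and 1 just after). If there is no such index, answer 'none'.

Answer: none

Derivation:
Start: bits=00000000
After insert 'owl': sets bits 0 3 -> bits=10010000
After insert 'pig': sets bits 0 4 6 -> bits=10011010
insert 'dog' would touch bits 0 4; currently bit0=1, bit4=1
Bits that are 0 among those (would change 0->1): none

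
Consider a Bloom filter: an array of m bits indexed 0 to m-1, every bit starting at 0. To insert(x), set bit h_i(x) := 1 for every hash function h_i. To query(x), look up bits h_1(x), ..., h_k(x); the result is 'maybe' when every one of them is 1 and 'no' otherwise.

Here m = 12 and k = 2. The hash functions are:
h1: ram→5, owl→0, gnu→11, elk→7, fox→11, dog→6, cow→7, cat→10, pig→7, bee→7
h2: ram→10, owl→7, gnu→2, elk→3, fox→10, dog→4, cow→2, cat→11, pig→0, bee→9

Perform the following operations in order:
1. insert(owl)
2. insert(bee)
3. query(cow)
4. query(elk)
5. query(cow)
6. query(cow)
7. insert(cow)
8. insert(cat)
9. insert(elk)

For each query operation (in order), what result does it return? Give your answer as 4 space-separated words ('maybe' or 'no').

Start: bits=000000000000
Op 1: insert owl -> sets bits 0 7 -> bits=100000010000
Op 2: insert bee -> sets bits 7 9 -> bits=100000010100
Op 3: query cow -> checks bit2=0, bit7=1 (has a 0) -> no
Op 4: query elk -> checks bit3=0, bit7=1 (has a 0) -> no
Op 5: query cow -> checks bit2=0, bit7=1 (has a 0) -> no
Op 6: query cow -> checks bit2=0, bit7=1 (has a 0) -> no
Op 7: insert cow -> sets bits 2 7 -> bits=101000010100
Op 8: insert cat -> sets bits 10 11 -> bits=101000010111
Op 9: insert elk -> sets bits 3 7 -> bits=101100010111
Query results in order: no no no no

Answer: no no no no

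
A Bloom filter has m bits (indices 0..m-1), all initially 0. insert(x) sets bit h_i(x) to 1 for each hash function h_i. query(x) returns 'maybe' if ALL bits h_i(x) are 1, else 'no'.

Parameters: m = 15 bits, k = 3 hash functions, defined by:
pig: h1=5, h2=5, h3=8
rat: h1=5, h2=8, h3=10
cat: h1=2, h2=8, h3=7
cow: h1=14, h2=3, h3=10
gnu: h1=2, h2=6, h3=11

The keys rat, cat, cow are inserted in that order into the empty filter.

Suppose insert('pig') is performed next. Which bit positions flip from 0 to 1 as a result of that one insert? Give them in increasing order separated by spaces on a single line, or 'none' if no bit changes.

Answer: none

Derivation:
Start: bits=000000000000000
After insert 'rat': sets bits 5 8 10 -> bits=000001001010000
After insert 'cat': sets bits 2 7 8 -> bits=001001011010000
After insert 'cow': sets bits 3 10 14 -> bits=001101011010001
insert 'pig' would touch bits 5 8; currently bit5=1, bit8=1
Bits that are 0 among those (would change 0->1): none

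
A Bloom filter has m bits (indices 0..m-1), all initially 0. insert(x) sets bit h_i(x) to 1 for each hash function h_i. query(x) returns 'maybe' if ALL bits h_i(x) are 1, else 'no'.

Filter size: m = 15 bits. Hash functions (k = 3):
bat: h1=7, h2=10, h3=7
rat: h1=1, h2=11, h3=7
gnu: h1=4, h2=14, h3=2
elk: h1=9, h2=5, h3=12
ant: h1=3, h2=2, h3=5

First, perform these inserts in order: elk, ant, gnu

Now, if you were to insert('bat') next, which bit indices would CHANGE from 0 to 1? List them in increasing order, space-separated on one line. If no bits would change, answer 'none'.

Start: bits=000000000000000
After insert 'elk': sets bits 5 9 12 -> bits=000001000100100
After insert 'ant': sets bits 2 3 5 -> bits=001101000100100
After insert 'gnu': sets bits 2 4 14 -> bits=001111000100101
insert 'bat' would touch bits 7 10; currently bit7=0, bit10=0
Bits that are 0 among those (would change 0->1): 7 10

Answer: 7 10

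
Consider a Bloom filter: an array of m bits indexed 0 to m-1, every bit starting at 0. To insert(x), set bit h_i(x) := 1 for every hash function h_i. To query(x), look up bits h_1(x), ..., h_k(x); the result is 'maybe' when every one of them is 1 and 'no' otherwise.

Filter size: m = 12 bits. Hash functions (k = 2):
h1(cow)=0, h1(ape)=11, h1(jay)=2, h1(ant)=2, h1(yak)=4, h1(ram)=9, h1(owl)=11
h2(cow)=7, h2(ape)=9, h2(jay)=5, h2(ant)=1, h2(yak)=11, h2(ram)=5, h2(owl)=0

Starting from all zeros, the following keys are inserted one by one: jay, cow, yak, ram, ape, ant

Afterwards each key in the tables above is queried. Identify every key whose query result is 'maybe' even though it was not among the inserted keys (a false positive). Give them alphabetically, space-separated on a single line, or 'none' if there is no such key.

Answer: owl

Derivation:
Start: bits=000000000000
After insert 'jay': sets bits 2 5 -> bits=001001000000
After insert 'cow': sets bits 0 7 -> bits=101001010000
After insert 'yak': sets bits 4 11 -> bits=101011010001
After insert 'ram': sets bits 5 9 -> bits=101011010101
After insert 'ape': sets bits 9 11 -> bits=101011010101
After insert 'ant': sets bits 1 2 -> bits=111011010101
Not inserted: owl — query each against bits=111011010101:
query owl: checks bit0=1, bit11=1 (all 1) -> maybe => FALSE POSITIVE
False positives (alphabetical): owl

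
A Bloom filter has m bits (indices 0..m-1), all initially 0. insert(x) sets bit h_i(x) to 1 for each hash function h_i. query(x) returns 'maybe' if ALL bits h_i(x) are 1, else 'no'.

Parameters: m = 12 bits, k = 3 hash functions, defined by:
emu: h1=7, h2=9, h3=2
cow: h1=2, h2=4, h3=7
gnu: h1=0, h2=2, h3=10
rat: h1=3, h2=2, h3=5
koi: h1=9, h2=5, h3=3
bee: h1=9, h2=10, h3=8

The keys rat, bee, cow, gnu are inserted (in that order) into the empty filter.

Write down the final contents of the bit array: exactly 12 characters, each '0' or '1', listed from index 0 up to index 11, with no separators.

Start: bits=000000000000
After insert 'rat': sets bits 2 3 5 -> bits=001101000000
After insert 'bee': sets bits 8 9 10 -> bits=001101001110
After insert 'cow': sets bits 2 4 7 -> bits=001111011110
After insert 'gnu': sets bits 0 2 10 -> bits=101111011110

Answer: 101111011110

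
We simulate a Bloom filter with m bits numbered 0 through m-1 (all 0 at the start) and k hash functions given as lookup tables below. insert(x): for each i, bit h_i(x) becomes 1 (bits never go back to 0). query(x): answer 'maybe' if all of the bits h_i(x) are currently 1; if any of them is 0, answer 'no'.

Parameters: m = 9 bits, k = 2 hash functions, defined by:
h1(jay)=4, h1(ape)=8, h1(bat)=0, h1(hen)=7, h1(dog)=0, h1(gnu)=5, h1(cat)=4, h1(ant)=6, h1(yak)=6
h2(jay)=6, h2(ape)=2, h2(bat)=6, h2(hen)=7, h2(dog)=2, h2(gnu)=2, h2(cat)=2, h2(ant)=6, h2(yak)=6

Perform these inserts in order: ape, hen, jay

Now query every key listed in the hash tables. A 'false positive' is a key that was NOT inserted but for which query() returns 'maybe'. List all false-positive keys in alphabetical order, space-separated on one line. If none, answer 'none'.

Answer: ant cat yak

Derivation:
Start: bits=000000000
After insert 'ape': sets bits 2 8 -> bits=001000001
After insert 'hen': sets bits 7 -> bits=001000011
After insert 'jay': sets bits 4 6 -> bits=001010111
Not inserted: ant bat cat dog gnu yak — query each against bits=001010111:
query ant: checks bit6=1 (all 1) -> maybe => FALSE POSITIVE
query bat: checks bit0=0, bit6=1 (has a 0) -> no => not a false positive
query cat: checks bit2=1, bit4=1 (all 1) -> maybe => FALSE POSITIVE
query dog: checks bit0=0, bit2=1 (has a 0) -> no => not a false positive
query gnu: checks bit2=1, bit5=0 (has a 0) -> no => not a false positive
query yak: checks bit6=1 (all 1) -> maybe => FALSE POSITIVE
False positives (alphabetical): ant cat yak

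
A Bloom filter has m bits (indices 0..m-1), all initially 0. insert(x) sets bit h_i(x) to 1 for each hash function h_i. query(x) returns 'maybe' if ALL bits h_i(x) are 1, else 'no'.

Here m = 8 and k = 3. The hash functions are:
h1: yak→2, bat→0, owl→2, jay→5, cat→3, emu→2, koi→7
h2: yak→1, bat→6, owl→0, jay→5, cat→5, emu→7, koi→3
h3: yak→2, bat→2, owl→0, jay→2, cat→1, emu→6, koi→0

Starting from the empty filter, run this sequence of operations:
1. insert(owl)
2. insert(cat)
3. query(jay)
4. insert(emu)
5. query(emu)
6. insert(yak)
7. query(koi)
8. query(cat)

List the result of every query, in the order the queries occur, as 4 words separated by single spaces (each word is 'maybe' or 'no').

Start: bits=00000000
Op 1: insert owl -> sets bits 0 2 -> bits=10100000
Op 2: insert cat -> sets bits 1 3 5 -> bits=11110100
Op 3: query jay -> checks bit2=1, bit5=1 (all 1) -> maybe
Op 4: insert emu -> sets bits 2 6 7 -> bits=11110111
Op 5: query emu -> checks bit2=1, bit6=1, bit7=1 (all 1) -> maybe
Op 6: insert yak -> sets bits 1 2 -> bits=11110111
Op 7: query koi -> checks bit0=1, bit3=1, bit7=1 (all 1) -> maybe
Op 8: query cat -> checks bit1=1, bit3=1, bit5=1 (all 1) -> maybe
Query results in order: maybe maybe maybe maybe

Answer: maybe maybe maybe maybe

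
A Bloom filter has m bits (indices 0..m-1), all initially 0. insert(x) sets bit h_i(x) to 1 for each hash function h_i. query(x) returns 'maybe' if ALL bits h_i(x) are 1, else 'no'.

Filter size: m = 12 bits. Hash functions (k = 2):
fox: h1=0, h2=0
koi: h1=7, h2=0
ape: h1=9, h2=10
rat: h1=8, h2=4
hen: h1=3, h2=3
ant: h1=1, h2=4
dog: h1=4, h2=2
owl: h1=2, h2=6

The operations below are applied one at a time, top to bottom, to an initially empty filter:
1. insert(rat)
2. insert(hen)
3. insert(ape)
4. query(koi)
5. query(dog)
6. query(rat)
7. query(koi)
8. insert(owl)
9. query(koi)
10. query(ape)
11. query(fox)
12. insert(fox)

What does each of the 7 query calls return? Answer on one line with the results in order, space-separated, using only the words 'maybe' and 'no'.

Answer: no no maybe no no maybe no

Derivation:
Start: bits=000000000000
Op 1: insert rat -> sets bits 4 8 -> bits=000010001000
Op 2: insert hen -> sets bits 3 -> bits=000110001000
Op 3: insert ape -> sets bits 9 10 -> bits=000110001110
Op 4: query koi -> checks bit0=0, bit7=0 (has a 0) -> no
Op 5: query dog -> checks bit2=0, bit4=1 (has a 0) -> no
Op 6: query rat -> checks bit4=1, bit8=1 (all 1) -> maybe
Op 7: query koi -> checks bit0=0, bit7=0 (has a 0) -> no
Op 8: insert owl -> sets bits 2 6 -> bits=001110101110
Op 9: query koi -> checks bit0=0, bit7=0 (has a 0) -> no
Op 10: query ape -> checks bit9=1, bit10=1 (all 1) -> maybe
Op 11: query fox -> checks bit0=0 (has a 0) -> no
Op 12: insert fox -> sets bits 0 -> bits=101110101110
Query results in order: no no maybe no no maybe no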